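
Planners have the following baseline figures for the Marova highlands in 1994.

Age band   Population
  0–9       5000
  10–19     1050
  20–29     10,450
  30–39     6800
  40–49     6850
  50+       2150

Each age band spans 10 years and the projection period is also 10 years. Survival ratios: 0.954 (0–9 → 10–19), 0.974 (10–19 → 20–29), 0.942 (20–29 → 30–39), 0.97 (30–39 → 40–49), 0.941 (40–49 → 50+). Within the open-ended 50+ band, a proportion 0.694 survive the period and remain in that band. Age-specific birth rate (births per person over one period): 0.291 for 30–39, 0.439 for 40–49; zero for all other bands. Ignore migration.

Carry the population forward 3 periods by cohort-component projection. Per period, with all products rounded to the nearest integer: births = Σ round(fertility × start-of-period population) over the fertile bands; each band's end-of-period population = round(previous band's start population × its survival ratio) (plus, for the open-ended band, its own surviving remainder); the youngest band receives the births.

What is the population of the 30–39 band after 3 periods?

Period 1:
Births: 6800 × 0.291 = 1979, 6850 × 0.439 = 3007 → total 4986
10–19: 5000 × 0.954 = 4770
20–29: 1050 × 0.974 = 1023
30–39: 10450 × 0.942 = 9844
40–49: 6800 × 0.97 = 6596
50+: 6850 × 0.941 + 2150 × 0.694 = 6446 + 1492 = 7938
End of period: [4986, 4770, 1023, 9844, 6596, 7938]
Period 2:
Births: 9844 × 0.291 = 2865, 6596 × 0.439 = 2896 → total 5761
10–19: 4986 × 0.954 = 4757
20–29: 4770 × 0.974 = 4646
30–39: 1023 × 0.942 = 964
40–49: 9844 × 0.97 = 9549
50+: 6596 × 0.941 + 7938 × 0.694 = 6207 + 5509 = 11716
End of period: [5761, 4757, 4646, 964, 9549, 11716]
Period 3:
Births: 964 × 0.291 = 281, 9549 × 0.439 = 4192 → total 4473
10–19: 5761 × 0.954 = 5496
20–29: 4757 × 0.974 = 4633
30–39: 4646 × 0.942 = 4377
40–49: 964 × 0.97 = 935
50+: 9549 × 0.941 + 11716 × 0.694 = 8986 + 8131 = 17117
End of period: [4473, 5496, 4633, 4377, 935, 17117]

4377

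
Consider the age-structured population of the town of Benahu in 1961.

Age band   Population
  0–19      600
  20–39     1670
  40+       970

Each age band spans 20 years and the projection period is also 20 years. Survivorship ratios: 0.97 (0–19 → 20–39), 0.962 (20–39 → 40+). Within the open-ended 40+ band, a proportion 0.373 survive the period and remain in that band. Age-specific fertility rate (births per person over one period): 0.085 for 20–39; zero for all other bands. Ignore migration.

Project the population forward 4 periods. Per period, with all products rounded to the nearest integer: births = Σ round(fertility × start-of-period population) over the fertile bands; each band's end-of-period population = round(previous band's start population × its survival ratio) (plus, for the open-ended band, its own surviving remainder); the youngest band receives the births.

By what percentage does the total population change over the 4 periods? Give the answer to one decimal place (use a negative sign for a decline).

-91.0

[period 1]
Births: 1670 × 0.085 = 142
20–39: 600 × 0.97 = 582
40+: 1670 × 0.962 + 970 × 0.373 = 1607 + 362 = 1969
→ [142, 582, 1969]
[period 2]
Births: 582 × 0.085 = 49
20–39: 142 × 0.97 = 138
40+: 582 × 0.962 + 1969 × 0.373 = 560 + 734 = 1294
→ [49, 138, 1294]
[period 3]
Births: 138 × 0.085 = 12
20–39: 49 × 0.97 = 48
40+: 138 × 0.962 + 1294 × 0.373 = 133 + 483 = 616
→ [12, 48, 616]
[period 4]
Births: 48 × 0.085 = 4
20–39: 12 × 0.97 = 12
40+: 48 × 0.962 + 616 × 0.373 = 46 + 230 = 276
→ [4, 12, 276]
Total: 3240 → 292; change = -2948; percentage change = -91.0%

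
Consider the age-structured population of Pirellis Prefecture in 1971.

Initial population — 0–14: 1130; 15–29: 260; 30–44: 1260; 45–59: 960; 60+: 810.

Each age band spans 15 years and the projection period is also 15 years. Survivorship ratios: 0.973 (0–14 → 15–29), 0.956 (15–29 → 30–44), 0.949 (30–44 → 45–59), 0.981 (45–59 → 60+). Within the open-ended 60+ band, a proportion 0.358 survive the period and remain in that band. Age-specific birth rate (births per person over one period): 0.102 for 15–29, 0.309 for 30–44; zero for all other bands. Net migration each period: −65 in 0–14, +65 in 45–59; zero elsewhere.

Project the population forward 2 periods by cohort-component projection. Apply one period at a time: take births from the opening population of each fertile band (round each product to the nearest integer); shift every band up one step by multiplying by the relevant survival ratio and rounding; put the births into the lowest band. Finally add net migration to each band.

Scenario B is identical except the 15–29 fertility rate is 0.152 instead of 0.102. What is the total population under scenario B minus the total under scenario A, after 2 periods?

After projecting period 1:
Births: 260 × 0.102 = 27  |  1260 × 0.309 = 389 — total 416
15–29: 1130 × 0.973 = 1099
30–44: 260 × 0.956 = 249
45–59: 1260 × 0.949 = 1196
60+: 960 × 0.981 + 810 × 0.358 = 942 + 290 = 1232
Net migration: 0–14 − 65 → 351; 45–59 + 65 → 1261
Population now: 0–14=351, 15–29=1099, 30–44=249, 45–59=1261, 60+=1232
After projecting period 2:
Births: 1099 × 0.102 = 112  |  249 × 0.309 = 77 — total 189
15–29: 351 × 0.973 = 342
30–44: 1099 × 0.956 = 1051
45–59: 249 × 0.949 = 236
60+: 1261 × 0.981 + 1232 × 0.358 = 1237 + 441 = 1678
Net migration: 0–14 − 65 → 124; 45–59 + 65 → 301
Population now: 0–14=124, 15–29=342, 30–44=1051, 45–59=301, 60+=1678
Scenario A total after 2 periods: 3496
Scenario B projection —
After projecting period 1:
Births: 260 × 0.152 = 40  |  1260 × 0.309 = 389 — total 429
15–29: 1130 × 0.973 = 1099
30–44: 260 × 0.956 = 249
45–59: 1260 × 0.949 = 1196
60+: 960 × 0.981 + 810 × 0.358 = 942 + 290 = 1232
Net migration: 0–14 − 65 → 364; 45–59 + 65 → 1261
Population now: 0–14=364, 15–29=1099, 30–44=249, 45–59=1261, 60+=1232
After projecting period 2:
Births: 1099 × 0.152 = 167  |  249 × 0.309 = 77 — total 244
15–29: 364 × 0.973 = 354
30–44: 1099 × 0.956 = 1051
45–59: 249 × 0.949 = 236
60+: 1261 × 0.981 + 1232 × 0.358 = 1237 + 441 = 1678
Net migration: 0–14 − 65 → 179; 45–59 + 65 → 301
Population now: 0–14=179, 15–29=354, 30–44=1051, 45–59=301, 60+=1678
Scenario B total after 2 periods: 3563
Difference B − A = 3563 − 3496 = 67

67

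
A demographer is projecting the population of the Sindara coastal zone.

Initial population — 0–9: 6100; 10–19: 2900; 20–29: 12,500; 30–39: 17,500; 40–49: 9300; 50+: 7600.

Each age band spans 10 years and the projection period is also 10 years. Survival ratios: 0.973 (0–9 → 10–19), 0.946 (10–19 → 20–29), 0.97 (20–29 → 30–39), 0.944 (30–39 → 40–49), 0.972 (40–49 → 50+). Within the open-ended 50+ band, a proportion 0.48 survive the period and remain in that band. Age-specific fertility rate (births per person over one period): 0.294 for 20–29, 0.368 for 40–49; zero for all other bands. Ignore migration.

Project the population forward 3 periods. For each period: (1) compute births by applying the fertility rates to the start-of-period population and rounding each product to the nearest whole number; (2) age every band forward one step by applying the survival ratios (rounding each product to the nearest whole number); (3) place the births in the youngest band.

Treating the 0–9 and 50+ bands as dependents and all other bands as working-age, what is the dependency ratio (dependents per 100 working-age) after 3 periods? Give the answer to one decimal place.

(Bands numbered youngest = 1 to oldest = 6.)
After projecting period 1:
Births: 12500 × 0.294 = 3675, 9300 × 0.368 = 3422 → 7097
Band 2: 6100 × 0.973 = 5935
Band 3: 2900 × 0.946 = 2743
Band 4: 12500 × 0.97 = 12125
Band 5: 17500 × 0.944 = 16520
Band 6: 9300 × 0.972 + 7600 × 0.48 = 9040 + 3648 = 12688
End of period: [7097, 5935, 2743, 12125, 16520, 12688]
After projecting period 2:
Births: 2743 × 0.294 = 806, 16520 × 0.368 = 6079 → 6885
Band 2: 7097 × 0.973 = 6905
Band 3: 5935 × 0.946 = 5615
Band 4: 2743 × 0.97 = 2661
Band 5: 12125 × 0.944 = 11446
Band 6: 16520 × 0.972 + 12688 × 0.48 = 16057 + 6090 = 22147
End of period: [6885, 6905, 5615, 2661, 11446, 22147]
After projecting period 3:
Births: 5615 × 0.294 = 1651, 11446 × 0.368 = 4212 → 5863
Band 2: 6885 × 0.973 = 6699
Band 3: 6905 × 0.946 = 6532
Band 4: 5615 × 0.97 = 5447
Band 5: 2661 × 0.944 = 2512
Band 6: 11446 × 0.972 + 22147 × 0.48 = 11126 + 10631 = 21757
End of period: [5863, 6699, 6532, 5447, 2512, 21757]
Dependents (band 0–9 + band 50+) = 5863 + 21757 = 27620; working-age = 21190; ratio = 27620/21190 × 100 = 130.3

130.3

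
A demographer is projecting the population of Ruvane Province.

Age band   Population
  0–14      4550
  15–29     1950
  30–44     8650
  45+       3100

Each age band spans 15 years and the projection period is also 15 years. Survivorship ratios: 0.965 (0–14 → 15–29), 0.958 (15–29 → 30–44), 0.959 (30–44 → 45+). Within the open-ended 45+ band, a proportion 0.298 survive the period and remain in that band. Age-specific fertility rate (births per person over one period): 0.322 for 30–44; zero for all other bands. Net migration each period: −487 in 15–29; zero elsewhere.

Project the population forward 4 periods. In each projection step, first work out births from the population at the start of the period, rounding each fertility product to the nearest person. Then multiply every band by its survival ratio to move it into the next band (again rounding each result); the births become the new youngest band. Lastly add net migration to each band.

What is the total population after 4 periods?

— Period 1 —
Births: 8650 × 0.322 = 2785
15–29: 4550 × 0.965 = 4391
30–44: 1950 × 0.958 = 1868
45+: 8650 × 0.959 + 3100 × 0.298 = 8295 + 924 = 9219
Net migration: 15–29 − 487 → 3904
→ [2785, 3904, 1868, 9219]
— Period 2 —
Births: 1868 × 0.322 = 601
15–29: 2785 × 0.965 = 2688
30–44: 3904 × 0.958 = 3740
45+: 1868 × 0.959 + 9219 × 0.298 = 1791 + 2747 = 4538
Net migration: 15–29 − 487 → 2201
→ [601, 2201, 3740, 4538]
— Period 3 —
Births: 3740 × 0.322 = 1204
15–29: 601 × 0.965 = 580
30–44: 2201 × 0.958 = 2109
45+: 3740 × 0.959 + 4538 × 0.298 = 3587 + 1352 = 4939
Net migration: 15–29 − 487 → 93
→ [1204, 93, 2109, 4939]
— Period 4 —
Births: 2109 × 0.322 = 679
15–29: 1204 × 0.965 = 1162
30–44: 93 × 0.958 = 89
45+: 2109 × 0.959 + 4939 × 0.298 = 2023 + 1472 = 3495
Net migration: 15–29 − 487 → 675
→ [679, 675, 89, 3495]
Total after period 4: 679 + 675 + 89 + 3495 = 4938

4938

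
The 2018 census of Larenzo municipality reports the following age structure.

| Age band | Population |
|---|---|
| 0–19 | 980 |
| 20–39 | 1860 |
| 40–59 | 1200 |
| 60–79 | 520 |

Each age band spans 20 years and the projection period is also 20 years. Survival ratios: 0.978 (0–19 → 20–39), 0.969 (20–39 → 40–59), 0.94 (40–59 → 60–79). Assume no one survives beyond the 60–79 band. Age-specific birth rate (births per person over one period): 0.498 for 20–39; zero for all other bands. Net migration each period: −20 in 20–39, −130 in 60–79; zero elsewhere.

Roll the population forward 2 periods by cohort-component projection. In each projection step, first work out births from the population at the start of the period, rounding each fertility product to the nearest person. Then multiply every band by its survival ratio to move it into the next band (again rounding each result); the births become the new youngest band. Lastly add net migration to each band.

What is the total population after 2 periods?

[period 1]
Births: 1860 × 0.498 = 926
20–39: 980 × 0.978 = 958
40–59: 1860 × 0.969 = 1802
60–79: 1200 × 0.94 = 1128
Net migration: 20–39 − 20 → 938; 60–79 − 130 → 998
End of period: [926, 938, 1802, 998]
[period 2]
Births: 938 × 0.498 = 467
20–39: 926 × 0.978 = 906
40–59: 938 × 0.969 = 909
60–79: 1802 × 0.94 = 1694
Net migration: 20–39 − 20 → 886; 60–79 − 130 → 1564
End of period: [467, 886, 909, 1564]
Total after period 2: 467 + 886 + 909 + 1564 = 3826

3826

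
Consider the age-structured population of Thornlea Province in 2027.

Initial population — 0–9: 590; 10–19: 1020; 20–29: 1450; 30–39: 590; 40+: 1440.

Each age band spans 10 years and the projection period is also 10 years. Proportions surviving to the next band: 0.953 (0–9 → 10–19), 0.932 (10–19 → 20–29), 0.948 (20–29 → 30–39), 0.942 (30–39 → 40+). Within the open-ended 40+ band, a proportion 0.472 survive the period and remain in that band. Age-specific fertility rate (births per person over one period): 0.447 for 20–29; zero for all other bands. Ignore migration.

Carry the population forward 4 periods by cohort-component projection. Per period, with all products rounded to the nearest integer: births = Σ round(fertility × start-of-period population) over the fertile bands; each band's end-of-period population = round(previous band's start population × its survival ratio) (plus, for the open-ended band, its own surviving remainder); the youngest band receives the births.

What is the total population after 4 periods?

2690

Let band 1 be 0–9 through band 5 = 40+.
Period 1:
Births: 1450 × 0.447 = 648
Band 2: 590 × 0.953 = 562
Band 3: 1020 × 0.932 = 951
Band 4: 1450 × 0.948 = 1375
Band 5: 590 × 0.942 + 1440 × 0.472 = 556 + 680 = 1236
Giving 648 / 562 / 951 / 1375 / 1236.
Period 2:
Births: 951 × 0.447 = 425
Band 2: 648 × 0.953 = 618
Band 3: 562 × 0.932 = 524
Band 4: 951 × 0.948 = 902
Band 5: 1375 × 0.942 + 1236 × 0.472 = 1295 + 583 = 1878
Giving 425 / 618 / 524 / 902 / 1878.
Period 3:
Births: 524 × 0.447 = 234
Band 2: 425 × 0.953 = 405
Band 3: 618 × 0.932 = 576
Band 4: 524 × 0.948 = 497
Band 5: 902 × 0.942 + 1878 × 0.472 = 850 + 886 = 1736
Giving 234 / 405 / 576 / 497 / 1736.
Period 4:
Births: 576 × 0.447 = 257
Band 2: 234 × 0.953 = 223
Band 3: 405 × 0.932 = 377
Band 4: 576 × 0.948 = 546
Band 5: 497 × 0.942 + 1736 × 0.472 = 468 + 819 = 1287
Giving 257 / 223 / 377 / 546 / 1287.
Total after period 4: 257 + 223 + 377 + 546 + 1287 = 2690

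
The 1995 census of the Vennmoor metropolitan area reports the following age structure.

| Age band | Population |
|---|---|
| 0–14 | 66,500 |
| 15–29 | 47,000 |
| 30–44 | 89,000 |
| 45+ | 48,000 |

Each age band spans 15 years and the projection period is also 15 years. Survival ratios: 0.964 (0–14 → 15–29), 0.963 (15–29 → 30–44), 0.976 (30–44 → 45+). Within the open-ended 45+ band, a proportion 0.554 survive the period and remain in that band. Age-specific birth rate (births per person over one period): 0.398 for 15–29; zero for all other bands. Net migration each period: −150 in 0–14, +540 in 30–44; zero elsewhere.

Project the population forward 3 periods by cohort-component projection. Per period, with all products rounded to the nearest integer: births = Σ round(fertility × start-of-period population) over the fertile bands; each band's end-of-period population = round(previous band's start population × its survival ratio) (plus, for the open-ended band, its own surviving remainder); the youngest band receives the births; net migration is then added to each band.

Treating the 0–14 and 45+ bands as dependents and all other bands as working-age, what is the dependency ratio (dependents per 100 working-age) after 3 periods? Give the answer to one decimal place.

301.6

[period 1]
Births: 47000 × 0.398 = 18706
15–29: 66500 × 0.964 = 64106
30–44: 47000 × 0.963 = 45261
45+: 89000 × 0.976 + 48000 × 0.554 = 86864 + 26592 = 113456
Net migration: 0–14 − 150 → 18556; 30–44 + 540 → 45801
End of period: [18556, 64106, 45801, 113456]
[period 2]
Births: 64106 × 0.398 = 25514
15–29: 18556 × 0.964 = 17888
30–44: 64106 × 0.963 = 61734
45+: 45801 × 0.976 + 113456 × 0.554 = 44702 + 62855 = 107557
Net migration: 0–14 − 150 → 25364; 30–44 + 540 → 62274
End of period: [25364, 17888, 62274, 107557]
[period 3]
Births: 17888 × 0.398 = 7119
15–29: 25364 × 0.964 = 24451
30–44: 17888 × 0.963 = 17226
45+: 62274 × 0.976 + 107557 × 0.554 = 60779 + 59587 = 120366
Net migration: 0–14 − 150 → 6969; 30–44 + 540 → 17766
End of period: [6969, 24451, 17766, 120366]
Dependents (band 0–14 + band 45+) = 6969 + 120366 = 127335; working-age = 42217; ratio = 127335/42217 × 100 = 301.6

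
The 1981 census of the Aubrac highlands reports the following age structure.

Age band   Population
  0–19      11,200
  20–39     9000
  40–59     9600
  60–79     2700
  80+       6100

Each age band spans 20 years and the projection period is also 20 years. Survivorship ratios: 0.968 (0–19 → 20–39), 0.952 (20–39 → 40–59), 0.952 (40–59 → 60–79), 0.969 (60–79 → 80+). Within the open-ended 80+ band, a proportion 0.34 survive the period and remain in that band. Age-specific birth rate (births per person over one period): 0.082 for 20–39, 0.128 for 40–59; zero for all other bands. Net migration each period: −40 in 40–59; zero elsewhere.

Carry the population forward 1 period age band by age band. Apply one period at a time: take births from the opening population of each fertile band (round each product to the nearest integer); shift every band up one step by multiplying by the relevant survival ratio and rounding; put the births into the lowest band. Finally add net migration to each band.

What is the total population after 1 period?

(Groups numbered youngest = 1 to oldest = 5.)
Period 1:
Births: 9000 × 0.082 = 738 ; 9600 × 0.128 = 1229 → total 1967
Group 2: 11200 × 0.968 = 10842
Group 3: 9000 × 0.952 = 8568
Group 4: 9600 × 0.952 = 9139
Group 5: 2700 × 0.969 + 6100 × 0.34 = 2616 + 2074 = 4690
Net migration: Group 3 − 40 → 8528
Population now: 0–19=1967, 20–39=10842, 40–59=8528, 60–79=9139, 80+=4690
Total after period 1: 1967 + 10842 + 8528 + 9139 + 4690 = 35166

35166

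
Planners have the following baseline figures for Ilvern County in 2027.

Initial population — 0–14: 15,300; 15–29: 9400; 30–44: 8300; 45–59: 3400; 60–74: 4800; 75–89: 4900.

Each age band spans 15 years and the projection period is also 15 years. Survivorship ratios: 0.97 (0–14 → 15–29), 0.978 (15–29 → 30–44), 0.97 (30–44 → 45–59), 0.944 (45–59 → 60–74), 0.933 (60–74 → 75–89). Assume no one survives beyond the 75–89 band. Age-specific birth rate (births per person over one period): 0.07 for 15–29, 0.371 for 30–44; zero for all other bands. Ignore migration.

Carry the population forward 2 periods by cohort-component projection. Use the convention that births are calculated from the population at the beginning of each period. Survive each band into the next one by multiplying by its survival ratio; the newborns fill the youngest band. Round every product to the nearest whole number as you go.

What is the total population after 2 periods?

42101

Period 1:
Births: 9400 * 0.07 = 658, 8300 * 0.371 = 3079 → total 3737
15–29: 15300 * 0.97 = 14841
30–44: 9400 * 0.978 = 9193
45–59: 8300 * 0.97 = 8051
60–74: 3400 * 0.944 = 3210
75–89: 4800 * 0.933 = 4478
Population now: 0–14=3737, 15–29=14841, 30–44=9193, 45–59=8051, 60–74=3210, 75–89=4478
Period 2:
Births: 14841 * 0.07 = 1039, 9193 * 0.371 = 3411 → total 4450
15–29: 3737 * 0.97 = 3625
30–44: 14841 * 0.978 = 14514
45–59: 9193 * 0.97 = 8917
60–74: 8051 * 0.944 = 7600
75–89: 3210 * 0.933 = 2995
Population now: 0–14=4450, 15–29=3625, 30–44=14514, 45–59=8917, 60–74=7600, 75–89=2995
Total after period 2: 4450 + 3625 + 14514 + 8917 + 7600 + 2995 = 42101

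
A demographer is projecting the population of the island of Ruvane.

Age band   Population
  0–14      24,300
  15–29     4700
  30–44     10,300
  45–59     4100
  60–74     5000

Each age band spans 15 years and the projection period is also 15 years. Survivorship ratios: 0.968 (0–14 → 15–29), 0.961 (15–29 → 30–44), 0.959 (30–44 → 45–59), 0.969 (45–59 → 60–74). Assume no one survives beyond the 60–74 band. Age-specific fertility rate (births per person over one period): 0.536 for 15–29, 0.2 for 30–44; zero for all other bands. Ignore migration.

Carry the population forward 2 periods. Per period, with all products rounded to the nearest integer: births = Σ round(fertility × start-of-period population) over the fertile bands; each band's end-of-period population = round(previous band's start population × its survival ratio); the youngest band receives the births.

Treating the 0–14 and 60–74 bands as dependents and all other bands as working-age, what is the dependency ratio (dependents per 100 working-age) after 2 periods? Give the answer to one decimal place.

73.6

Numbering the groups 1..5 from youngest to oldest:
— Period 1 —
Births: 4700 × 0.536 = 2519 ; 10300 × 0.2 = 2060 → 4579
Group 2: 24300 × 0.968 = 23522
Group 3: 4700 × 0.961 = 4517
Group 4: 10300 × 0.959 = 9878
Group 5: 4100 × 0.969 = 3973
End of period: [4579, 23522, 4517, 9878, 3973]
— Period 2 —
Births: 23522 × 0.536 = 12608 ; 4517 × 0.2 = 903 → 13511
Group 2: 4579 × 0.968 = 4432
Group 3: 23522 × 0.961 = 22605
Group 4: 4517 × 0.959 = 4332
Group 5: 9878 × 0.969 = 9572
End of period: [13511, 4432, 22605, 4332, 9572]
Dependents (band 0–14 + band 60–74) = 13511 + 9572 = 23083; working-age = 31369; ratio = 23083/31369 × 100 = 73.6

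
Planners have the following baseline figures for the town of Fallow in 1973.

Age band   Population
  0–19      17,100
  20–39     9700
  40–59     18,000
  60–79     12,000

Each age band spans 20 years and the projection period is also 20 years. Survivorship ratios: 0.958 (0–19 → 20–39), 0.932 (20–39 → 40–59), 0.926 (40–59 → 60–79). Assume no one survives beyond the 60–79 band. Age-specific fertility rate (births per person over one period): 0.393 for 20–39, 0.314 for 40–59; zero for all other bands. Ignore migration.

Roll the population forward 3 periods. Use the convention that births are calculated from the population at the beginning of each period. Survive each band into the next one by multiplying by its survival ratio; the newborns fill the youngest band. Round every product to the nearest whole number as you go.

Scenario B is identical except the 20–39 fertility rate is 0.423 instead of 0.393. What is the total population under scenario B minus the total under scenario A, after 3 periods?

Numbering the groups 1..4 from youngest to oldest:
Period 1:
Births: 9700 × 0.393 = 3812 ; 18000 × 0.314 = 5652 → 9464
Group 2: 17100 × 0.958 = 16382
Group 3: 9700 × 0.932 = 9040
Group 4: 18000 × 0.926 = 16668
Population now: 0–19=9464, 20–39=16382, 40–59=9040, 60–79=16668
Period 2:
Births: 16382 × 0.393 = 6438 ; 9040 × 0.314 = 2839 → 9277
Group 2: 9464 × 0.958 = 9067
Group 3: 16382 × 0.932 = 15268
Group 4: 9040 × 0.926 = 8371
Population now: 0–19=9277, 20–39=9067, 40–59=15268, 60–79=8371
Period 3:
Births: 9067 × 0.393 = 3563 ; 15268 × 0.314 = 4794 → 8357
Group 2: 9277 × 0.958 = 8887
Group 3: 9067 × 0.932 = 8450
Group 4: 15268 × 0.926 = 14138
Population now: 0–19=8357, 20–39=8887, 40–59=8450, 60–79=14138
Scenario A total after 3 periods: 39832
Scenario B projection —
Period 1:
Births: 9700 × 0.423 = 4103 ; 18000 × 0.314 = 5652 → 9755
Group 2: 17100 × 0.958 = 16382
Group 3: 9700 × 0.932 = 9040
Group 4: 18000 × 0.926 = 16668
Population now: 0–19=9755, 20–39=16382, 40–59=9040, 60–79=16668
Period 2:
Births: 16382 × 0.423 = 6930 ; 9040 × 0.314 = 2839 → 9769
Group 2: 9755 × 0.958 = 9345
Group 3: 16382 × 0.932 = 15268
Group 4: 9040 × 0.926 = 8371
Population now: 0–19=9769, 20–39=9345, 40–59=15268, 60–79=8371
Period 3:
Births: 9345 × 0.423 = 3953 ; 15268 × 0.314 = 4794 → 8747
Group 2: 9769 × 0.958 = 9359
Group 3: 9345 × 0.932 = 8710
Group 4: 15268 × 0.926 = 14138
Population now: 0–19=8747, 20–39=9359, 40–59=8710, 60–79=14138
Scenario B total after 3 periods: 40954
Difference B − A = 40954 − 39832 = 1122

1122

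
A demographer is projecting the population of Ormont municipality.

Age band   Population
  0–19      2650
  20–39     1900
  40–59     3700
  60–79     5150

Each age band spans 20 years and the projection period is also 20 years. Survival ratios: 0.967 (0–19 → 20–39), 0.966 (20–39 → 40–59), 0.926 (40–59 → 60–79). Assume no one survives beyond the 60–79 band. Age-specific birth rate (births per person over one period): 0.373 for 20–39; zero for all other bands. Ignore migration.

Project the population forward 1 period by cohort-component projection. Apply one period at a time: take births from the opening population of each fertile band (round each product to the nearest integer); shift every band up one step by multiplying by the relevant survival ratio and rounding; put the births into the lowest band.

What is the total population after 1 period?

After projecting period 1:
Births: 1900 × 0.373 = 709
20–39: 2650 × 0.967 = 2563
40–59: 1900 × 0.966 = 1835
60–79: 3700 × 0.926 = 3426
Giving 709 / 2563 / 1835 / 3426.
Total after period 1: 709 + 2563 + 1835 + 3426 = 8533

8533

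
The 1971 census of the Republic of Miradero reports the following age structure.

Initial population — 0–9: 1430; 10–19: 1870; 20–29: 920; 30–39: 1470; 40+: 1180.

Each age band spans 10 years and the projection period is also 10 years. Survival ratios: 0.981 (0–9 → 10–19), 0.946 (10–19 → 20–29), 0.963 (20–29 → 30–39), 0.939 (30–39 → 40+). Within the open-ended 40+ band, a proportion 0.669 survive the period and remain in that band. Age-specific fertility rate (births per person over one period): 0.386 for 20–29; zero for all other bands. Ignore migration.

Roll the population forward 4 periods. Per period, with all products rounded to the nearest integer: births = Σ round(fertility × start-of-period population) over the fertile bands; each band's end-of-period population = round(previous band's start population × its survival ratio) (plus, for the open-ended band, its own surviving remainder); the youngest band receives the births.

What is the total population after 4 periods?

Call the groups 1 to 5, youngest first.
Period 1:
Births: 920 × 0.386 = 355
Group 2: 1430 × 0.981 = 1403
Group 3: 1870 × 0.946 = 1769
Group 4: 920 × 0.963 = 886
Group 5: 1470 × 0.939 + 1180 × 0.669 = 1380 + 789 = 2169
Population now: 0–9=355, 10–19=1403, 20–29=1769, 30–39=886, 40+=2169
Period 2:
Births: 1769 × 0.386 = 683
Group 2: 355 × 0.981 = 348
Group 3: 1403 × 0.946 = 1327
Group 4: 1769 × 0.963 = 1704
Group 5: 886 × 0.939 + 2169 × 0.669 = 832 + 1451 = 2283
Population now: 0–9=683, 10–19=348, 20–29=1327, 30–39=1704, 40+=2283
Period 3:
Births: 1327 × 0.386 = 512
Group 2: 683 × 0.981 = 670
Group 3: 348 × 0.946 = 329
Group 4: 1327 × 0.963 = 1278
Group 5: 1704 × 0.939 + 2283 × 0.669 = 1600 + 1527 = 3127
Population now: 0–9=512, 10–19=670, 20–29=329, 30–39=1278, 40+=3127
Period 4:
Births: 329 × 0.386 = 127
Group 2: 512 × 0.981 = 502
Group 3: 670 × 0.946 = 634
Group 4: 329 × 0.963 = 317
Group 5: 1278 × 0.939 + 3127 × 0.669 = 1200 + 2092 = 3292
Population now: 0–9=127, 10–19=502, 20–29=634, 30–39=317, 40+=3292
Total after period 4: 127 + 502 + 634 + 317 + 3292 = 4872

4872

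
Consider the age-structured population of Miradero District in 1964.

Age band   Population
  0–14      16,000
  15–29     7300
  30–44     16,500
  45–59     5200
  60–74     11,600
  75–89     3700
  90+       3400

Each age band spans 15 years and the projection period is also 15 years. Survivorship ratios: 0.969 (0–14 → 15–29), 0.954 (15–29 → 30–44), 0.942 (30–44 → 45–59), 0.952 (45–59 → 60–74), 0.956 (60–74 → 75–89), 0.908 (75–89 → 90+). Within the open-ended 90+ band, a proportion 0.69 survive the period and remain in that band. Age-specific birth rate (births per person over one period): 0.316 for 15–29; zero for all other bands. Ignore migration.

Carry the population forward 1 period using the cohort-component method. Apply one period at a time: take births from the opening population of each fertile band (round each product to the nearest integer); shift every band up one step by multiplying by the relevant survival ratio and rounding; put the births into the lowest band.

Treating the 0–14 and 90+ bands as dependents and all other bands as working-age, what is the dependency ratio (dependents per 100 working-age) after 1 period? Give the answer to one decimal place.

Let group 1 be 0–14 through group 7 = 90+.
[period 1]
Births: 7300 * 0.316 = 2307
Group 2: 16000 * 0.969 = 15504
Group 3: 7300 * 0.954 = 6964
Group 4: 16500 * 0.942 = 15543
Group 5: 5200 * 0.952 = 4950
Group 6: 11600 * 0.956 = 11090
Group 7: 3700 * 0.908 + 3400 * 0.69 = 3360 + 2346 = 5706
→ [2307, 15504, 6964, 15543, 4950, 11090, 5706]
Dependents (band 0–14 + band 90+) = 2307 + 5706 = 8013; working-age = 54051; ratio = 8013/54051 × 100 = 14.8

14.8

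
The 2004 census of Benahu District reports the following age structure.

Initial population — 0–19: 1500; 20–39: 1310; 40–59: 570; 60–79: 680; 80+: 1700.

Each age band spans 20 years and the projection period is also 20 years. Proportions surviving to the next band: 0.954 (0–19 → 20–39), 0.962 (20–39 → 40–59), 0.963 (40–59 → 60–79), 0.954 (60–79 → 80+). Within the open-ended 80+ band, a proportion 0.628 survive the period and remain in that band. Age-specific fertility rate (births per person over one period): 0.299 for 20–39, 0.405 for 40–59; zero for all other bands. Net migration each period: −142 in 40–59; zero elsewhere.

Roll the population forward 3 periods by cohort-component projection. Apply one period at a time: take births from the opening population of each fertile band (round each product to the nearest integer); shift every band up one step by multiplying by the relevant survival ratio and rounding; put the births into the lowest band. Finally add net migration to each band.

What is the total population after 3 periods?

Numbering the bands 1..5 from youngest to oldest:
Period 1:
Births: 1310 * 0.299 = 392 ; 570 * 0.405 = 231 → total 623
Band 2: 1500 * 0.954 = 1431
Band 3: 1310 * 0.962 = 1260
Band 4: 570 * 0.963 = 549
Band 5: 680 * 0.954 + 1700 * 0.628 = 649 + 1068 = 1717
Net migration: Band 3 − 142 → 1118
Giving 623 / 1431 / 1118 / 549 / 1717.
Period 2:
Births: 1431 * 0.299 = 428 ; 1118 * 0.405 = 453 → total 881
Band 2: 623 * 0.954 = 594
Band 3: 1431 * 0.962 = 1377
Band 4: 1118 * 0.963 = 1077
Band 5: 549 * 0.954 + 1717 * 0.628 = 524 + 1078 = 1602
Net migration: Band 3 − 142 → 1235
Giving 881 / 594 / 1235 / 1077 / 1602.
Period 3:
Births: 594 * 0.299 = 178 ; 1235 * 0.405 = 500 → total 678
Band 2: 881 * 0.954 = 840
Band 3: 594 * 0.962 = 571
Band 4: 1235 * 0.963 = 1189
Band 5: 1077 * 0.954 + 1602 * 0.628 = 1027 + 1006 = 2033
Net migration: Band 3 − 142 → 429
Giving 678 / 840 / 429 / 1189 / 2033.
Total after period 3: 678 + 840 + 429 + 1189 + 2033 = 5169

5169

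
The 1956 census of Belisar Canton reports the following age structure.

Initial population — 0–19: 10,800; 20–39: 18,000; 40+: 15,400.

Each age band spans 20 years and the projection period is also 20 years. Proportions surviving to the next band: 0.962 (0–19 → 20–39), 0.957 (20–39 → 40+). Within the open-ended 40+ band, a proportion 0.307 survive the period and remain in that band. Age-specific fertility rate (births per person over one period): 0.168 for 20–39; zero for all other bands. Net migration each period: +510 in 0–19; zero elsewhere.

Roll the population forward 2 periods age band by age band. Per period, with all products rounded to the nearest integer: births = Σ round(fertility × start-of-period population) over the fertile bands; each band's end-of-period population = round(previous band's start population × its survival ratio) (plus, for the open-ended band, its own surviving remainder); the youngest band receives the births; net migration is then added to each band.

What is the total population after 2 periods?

22339

Period 1.
Births: 18000 × 0.168 = 3024
20–39: 10800 × 0.962 = 10390
40+: 18000 × 0.957 + 15400 × 0.307 = 17226 + 4728 = 21954
Net migration: 0–19 + 510 → 3534
End of period: [3534, 10390, 21954]
Period 2.
Births: 10390 × 0.168 = 1746
20–39: 3534 × 0.962 = 3400
40+: 10390 × 0.957 + 21954 × 0.307 = 9943 + 6740 = 16683
Net migration: 0–19 + 510 → 2256
End of period: [2256, 3400, 16683]
Total after period 2: 2256 + 3400 + 16683 = 22339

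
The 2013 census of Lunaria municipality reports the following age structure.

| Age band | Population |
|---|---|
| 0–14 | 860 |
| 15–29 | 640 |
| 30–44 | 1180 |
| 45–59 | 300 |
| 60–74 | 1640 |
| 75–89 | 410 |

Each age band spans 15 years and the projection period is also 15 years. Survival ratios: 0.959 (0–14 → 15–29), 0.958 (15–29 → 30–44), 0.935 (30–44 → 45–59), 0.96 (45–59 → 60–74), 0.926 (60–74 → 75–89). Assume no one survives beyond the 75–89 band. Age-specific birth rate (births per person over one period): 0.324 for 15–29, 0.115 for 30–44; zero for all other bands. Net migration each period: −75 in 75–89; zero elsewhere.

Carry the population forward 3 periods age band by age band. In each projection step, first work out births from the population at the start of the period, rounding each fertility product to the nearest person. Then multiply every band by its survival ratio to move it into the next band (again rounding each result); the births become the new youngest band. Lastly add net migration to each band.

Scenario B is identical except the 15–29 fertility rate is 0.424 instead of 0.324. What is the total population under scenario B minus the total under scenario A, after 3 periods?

(Bands numbered youngest = 1 to oldest = 6.)
[period 1]
Births: 640 × 0.324 = 207 ; 1180 × 0.115 = 136 ⇒ total 343
Band 2: 860 × 0.959 = 825
Band 3: 640 × 0.958 = 613
Band 4: 1180 × 0.935 = 1103
Band 5: 300 × 0.96 = 288
Band 6: 1640 × 0.926 = 1519
Net migration: Band 6 − 75 → 1444
End of period: [343, 825, 613, 1103, 288, 1444]
[period 2]
Births: 825 × 0.324 = 267 ; 613 × 0.115 = 70 ⇒ total 337
Band 2: 343 × 0.959 = 329
Band 3: 825 × 0.958 = 790
Band 4: 613 × 0.935 = 573
Band 5: 1103 × 0.96 = 1059
Band 6: 288 × 0.926 = 267
Net migration: Band 6 − 75 → 192
End of period: [337, 329, 790, 573, 1059, 192]
[period 3]
Births: 329 × 0.324 = 107 ; 790 × 0.115 = 91 ⇒ total 198
Band 2: 337 × 0.959 = 323
Band 3: 329 × 0.958 = 315
Band 4: 790 × 0.935 = 739
Band 5: 573 × 0.96 = 550
Band 6: 1059 × 0.926 = 981
Net migration: Band 6 − 75 → 906
End of period: [198, 323, 315, 739, 550, 906]
Scenario A total after 3 periods: 3031
Scenario B projection —
[period 1]
Births: 640 × 0.424 = 271 ; 1180 × 0.115 = 136 ⇒ total 407
Band 2: 860 × 0.959 = 825
Band 3: 640 × 0.958 = 613
Band 4: 1180 × 0.935 = 1103
Band 5: 300 × 0.96 = 288
Band 6: 1640 × 0.926 = 1519
Net migration: Band 6 − 75 → 1444
End of period: [407, 825, 613, 1103, 288, 1444]
[period 2]
Births: 825 × 0.424 = 350 ; 613 × 0.115 = 70 ⇒ total 420
Band 2: 407 × 0.959 = 390
Band 3: 825 × 0.958 = 790
Band 4: 613 × 0.935 = 573
Band 5: 1103 × 0.96 = 1059
Band 6: 288 × 0.926 = 267
Net migration: Band 6 − 75 → 192
End of period: [420, 390, 790, 573, 1059, 192]
[period 3]
Births: 390 × 0.424 = 165 ; 790 × 0.115 = 91 ⇒ total 256
Band 2: 420 × 0.959 = 403
Band 3: 390 × 0.958 = 374
Band 4: 790 × 0.935 = 739
Band 5: 573 × 0.96 = 550
Band 6: 1059 × 0.926 = 981
Net migration: Band 6 − 75 → 906
End of period: [256, 403, 374, 739, 550, 906]
Scenario B total after 3 periods: 3228
Difference B − A = 3228 − 3031 = 197

197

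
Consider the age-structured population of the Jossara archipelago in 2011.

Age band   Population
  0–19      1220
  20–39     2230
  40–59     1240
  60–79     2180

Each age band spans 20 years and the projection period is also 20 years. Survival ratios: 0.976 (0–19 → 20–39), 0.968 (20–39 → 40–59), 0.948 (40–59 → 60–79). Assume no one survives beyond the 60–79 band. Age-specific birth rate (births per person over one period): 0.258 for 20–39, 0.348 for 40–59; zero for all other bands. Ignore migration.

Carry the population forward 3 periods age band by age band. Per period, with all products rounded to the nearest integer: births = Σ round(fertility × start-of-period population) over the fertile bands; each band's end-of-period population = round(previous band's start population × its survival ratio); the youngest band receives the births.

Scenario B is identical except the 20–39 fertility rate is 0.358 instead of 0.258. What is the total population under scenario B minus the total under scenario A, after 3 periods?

502

After projecting period 1:
Births: 2230 * 0.258 = 575 ; 1240 * 0.348 = 432 ⇒ total 1007
20–39: 1220 * 0.976 = 1191
40–59: 2230 * 0.968 = 2159
60–79: 1240 * 0.948 = 1176
Giving 1007 / 1191 / 2159 / 1176.
After projecting period 2:
Births: 1191 * 0.258 = 307 ; 2159 * 0.348 = 751 ⇒ total 1058
20–39: 1007 * 0.976 = 983
40–59: 1191 * 0.968 = 1153
60–79: 2159 * 0.948 = 2047
Giving 1058 / 983 / 1153 / 2047.
After projecting period 3:
Births: 983 * 0.258 = 254 ; 1153 * 0.348 = 401 ⇒ total 655
20–39: 1058 * 0.976 = 1033
40–59: 983 * 0.968 = 952
60–79: 1153 * 0.948 = 1093
Giving 655 / 1033 / 952 / 1093.
Scenario A total after 3 periods: 3733
Scenario B projection —
After projecting period 1:
Births: 2230 * 0.358 = 798 ; 1240 * 0.348 = 432 ⇒ total 1230
20–39: 1220 * 0.976 = 1191
40–59: 2230 * 0.968 = 2159
60–79: 1240 * 0.948 = 1176
Giving 1230 / 1191 / 2159 / 1176.
After projecting period 2:
Births: 1191 * 0.358 = 426 ; 2159 * 0.348 = 751 ⇒ total 1177
20–39: 1230 * 0.976 = 1200
40–59: 1191 * 0.968 = 1153
60–79: 2159 * 0.948 = 2047
Giving 1177 / 1200 / 1153 / 2047.
After projecting period 3:
Births: 1200 * 0.358 = 430 ; 1153 * 0.348 = 401 ⇒ total 831
20–39: 1177 * 0.976 = 1149
40–59: 1200 * 0.968 = 1162
60–79: 1153 * 0.948 = 1093
Giving 831 / 1149 / 1162 / 1093.
Scenario B total after 3 periods: 4235
Difference B − A = 4235 − 3733 = 502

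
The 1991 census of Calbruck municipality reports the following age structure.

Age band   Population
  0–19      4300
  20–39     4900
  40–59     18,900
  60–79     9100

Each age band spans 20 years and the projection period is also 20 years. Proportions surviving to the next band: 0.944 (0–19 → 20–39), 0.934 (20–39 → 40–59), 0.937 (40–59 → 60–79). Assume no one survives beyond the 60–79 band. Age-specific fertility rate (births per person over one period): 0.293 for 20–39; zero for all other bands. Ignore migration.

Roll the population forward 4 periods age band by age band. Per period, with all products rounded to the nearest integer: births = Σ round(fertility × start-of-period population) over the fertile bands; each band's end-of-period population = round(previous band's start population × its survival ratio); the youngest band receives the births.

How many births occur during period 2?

After projecting period 1:
Births: 4900 × 0.293 = 1436
20–39: 4300 × 0.944 = 4059
40–59: 4900 × 0.934 = 4577
60–79: 18900 × 0.937 = 17709
Population now: 0–19=1436, 20–39=4059, 40–59=4577, 60–79=17709
After projecting period 2:
Births: 4059 × 0.293 = 1189
20–39: 1436 × 0.944 = 1356
40–59: 4059 × 0.934 = 3791
60–79: 4577 × 0.937 = 4289
Population now: 0–19=1189, 20–39=1356, 40–59=3791, 60–79=4289

1189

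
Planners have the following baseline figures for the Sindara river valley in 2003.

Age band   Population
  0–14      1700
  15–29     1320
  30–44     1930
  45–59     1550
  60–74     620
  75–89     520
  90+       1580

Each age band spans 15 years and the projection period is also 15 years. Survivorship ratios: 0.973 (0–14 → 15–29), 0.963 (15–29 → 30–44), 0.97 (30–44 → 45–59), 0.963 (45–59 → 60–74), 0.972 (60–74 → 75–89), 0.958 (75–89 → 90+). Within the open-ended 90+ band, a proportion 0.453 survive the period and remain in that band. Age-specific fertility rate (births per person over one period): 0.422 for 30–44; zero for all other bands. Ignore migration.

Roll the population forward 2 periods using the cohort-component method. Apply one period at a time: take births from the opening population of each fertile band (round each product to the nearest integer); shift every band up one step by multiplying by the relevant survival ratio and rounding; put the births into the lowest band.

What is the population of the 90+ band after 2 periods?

1128

Period 1.
Births: 1930 × 0.422 = 814
15–29: 1700 × 0.973 = 1654
30–44: 1320 × 0.963 = 1271
45–59: 1930 × 0.97 = 1872
60–74: 1550 × 0.963 = 1493
75–89: 620 × 0.972 = 603
90+: 520 × 0.958 + 1580 × 0.453 = 498 + 716 = 1214
→ [814, 1654, 1271, 1872, 1493, 603, 1214]
Period 2.
Births: 1271 × 0.422 = 536
15–29: 814 × 0.973 = 792
30–44: 1654 × 0.963 = 1593
45–59: 1271 × 0.97 = 1233
60–74: 1872 × 0.963 = 1803
75–89: 1493 × 0.972 = 1451
90+: 603 × 0.958 + 1214 × 0.453 = 578 + 550 = 1128
→ [536, 792, 1593, 1233, 1803, 1451, 1128]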